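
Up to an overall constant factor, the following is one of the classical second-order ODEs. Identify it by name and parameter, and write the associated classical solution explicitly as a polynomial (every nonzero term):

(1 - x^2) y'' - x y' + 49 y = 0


The equation is already in a standard form:  (1 - x^2) y'' - x y' + 49 y = 0.
This matches the Chebyshev equation (1 - x^2) y'' - x y' + n^2 y = 0 (note the -x y' term, not -2x y') with n^2 = 49, so n = 7; the polynomial solution is T_7(x).
With y = sum_k a_k x^k, matching x^k gives (k+2)(k+1) a_{k+2} = (k^2 - n^2) a_k = (k - 7)(k + 7) a_k. The right side vanishes at k = 7, so the series with the parity of 7 terminates at degree 7.
Standard normalization: leading coefficient of T_n is 2^(n-1), so a_7 = 2^6 = 64. Work downward with a_k = (k+1)(k+2) a_{k+2} / ((k - 7)(k + 7)):
  a_5 = (6)(7)(64) / ((5 - 7)(5 + 7)) = 2688/(-24) = -112
  a_3 = (4)(5)(-112) / ((3 - 7)(3 + 7)) = -2240/(-40) = 56
  a_1 = (2)(3)(56) / ((1 - 7)(1 + 7)) = 336/(-48) = -7
Hence T_7(x) = 64 x^7 - 112 x^5 + 56 x^3 - 7 x.

T_7(x); series = 64 x^7 - 112 x^5 + 56 x^3 - 7 x


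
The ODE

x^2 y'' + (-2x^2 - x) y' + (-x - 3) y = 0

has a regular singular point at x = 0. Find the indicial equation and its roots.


Divide by x^2 to reach normal form y'' + P_1(x) y' + P_2(x) y = 0 with P_1(x) = -2 - 1/x and P_2(x) = -1/x - 3/x^2.
x = 0 is a singular point because the y'-coefficient -2 - 1/x has a pole at x = 0 and the y-coefficient -1/x - 3/x^2 has a pole at x = 0.
It is a regular singular point because x P_1(x) = p(x) = -2x - 1 and x^2 P_2(x) = q(x) = -x - 3 are polynomials, hence analytic at x = 0.
p(0) = -1,  q(0) = -3.
Indicial equation: r(r-1) + p(0) r + q(0) = 0, i.e. r^2 + (p(0) - 1) r + q(0) = 0, i.e. r^2 - 2 r - 3 = 0.
Discriminant: (-2)^2 - 4(-3) = 16, so r = (2 ± 4)/2.
Solving: r_1 = 3, r_2 = -1.

indicial: r^2 - 2 r - 3 = 0; roots r_1 = 3, r_2 = -1


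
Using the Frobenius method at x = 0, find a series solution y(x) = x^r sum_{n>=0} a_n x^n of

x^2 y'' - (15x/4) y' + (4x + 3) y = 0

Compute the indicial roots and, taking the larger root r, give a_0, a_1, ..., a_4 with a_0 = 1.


Write in Frobenius form y'' + (p(x)/x) y' + (q(x)/x^2) y = 0:
  p(x) = -15/4,  q(x) = 4x + 3.
Indicial equation: r(r-1) + (-15/4) r + (3) = 0 -> roots r_1 = 4, r_2 = 3/4.
Take r = r_1 = 4. Let y(x) = x^r sum_{n>=0} a_n x^n with a_0 = 1.
Substitute y = x^r sum a_n x^n and match x^{r+n}. The recurrence is
  D(n) a_n + 4 a_{n-1} = 0,  where D(n) = (r+n)(r+n-1) + (-15/4)(r+n) + (3).
  a_n = -4 / D(n) * a_{n-1}.
Since the indicial polynomial factors as (r - r_1)(r - r_2), D(n) = (r_1 + n - r_1)(r_1 + n - r_2) = n(n + 13/4).
Evaluating step by step (a_0 = 1):
  n = 1: D(1) = 1(1 + 13/4) = 17/4; numerator = -4(1) = -4; a_1 = (-4)/(17/4) = -16/17
  n = 2: D(2) = 2(2 + 13/4) = 21/2; numerator = -4(-16/17) = 64/17; a_2 = (64/17)/(21/2) = 128/357
  n = 3: D(3) = 3(3 + 13/4) = 75/4; numerator = -4(128/357) = -512/357; a_3 = (-512/357)/(75/4) = -2048/26775
  n = 4: D(4) = 4(4 + 13/4) = 29; numerator = -4(-2048/26775) = 8192/26775; a_4 = (8192/26775)/(29) = 8192/776475

r = 4; a_0 = 1; a_1 = -16/17; a_2 = 128/357; a_3 = -2048/26775; a_4 = 8192/776475


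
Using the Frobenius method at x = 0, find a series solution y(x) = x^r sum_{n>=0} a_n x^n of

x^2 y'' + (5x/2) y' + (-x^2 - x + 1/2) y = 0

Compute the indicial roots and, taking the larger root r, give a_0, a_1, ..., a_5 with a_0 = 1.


Write in Frobenius form y'' + (p(x)/x) y' + (q(x)/x^2) y = 0:
  p(x) = 5/2,  q(x) = -x^2 - x + 1/2.
Indicial equation: r(r-1) + (5/2) r + (1/2) = 0 -> roots r_1 = -1/2, r_2 = -1.
Take r = r_1 = -1/2. Let y(x) = x^r sum_{n>=0} a_n x^n with a_0 = 1.
Substitute y = x^r sum a_n x^n and match x^{r+n}. The recurrence is
  D(n) a_n - 1 a_{n-1} - 1 a_{n-2} = 0,  where D(n) = (r+n)(r+n-1) + (5/2)(r+n) + (1/2).
  a_n = [1 a_{n-1} + 1 a_{n-2}] / D(n).
Since the indicial polynomial factors as (r - r_1)(r - r_2), D(n) = (r_1 + n - r_1)(r_1 + n - r_2) = n(n + 1/2).
Evaluating step by step (a_0 = 1):
  n = 1: D(1) = 1(1 + 1/2) = 3/2; numerator = 1(1) = 1; a_1 = (1)/(3/2) = 2/3
  n = 2: D(2) = 2(2 + 1/2) = 5; numerator = 1(2/3) + 1(1) = 5/3; a_2 = (5/3)/(5) = 1/3
  n = 3: D(3) = 3(3 + 1/2) = 21/2; numerator = 1(1/3) + 1(2/3) = 1; a_3 = (1)/(21/2) = 2/21
  n = 4: D(4) = 4(4 + 1/2) = 18; numerator = 1(2/21) + 1(1/3) = 3/7; a_4 = (3/7)/(18) = 1/42
  n = 5: D(5) = 5(5 + 1/2) = 55/2; numerator = 1(1/42) + 1(2/21) = 5/42; a_5 = (5/42)/(55/2) = 1/231

r = -1/2; a_0 = 1; a_1 = 2/3; a_2 = 1/3; a_3 = 2/21; a_4 = 1/42; a_5 = 1/231


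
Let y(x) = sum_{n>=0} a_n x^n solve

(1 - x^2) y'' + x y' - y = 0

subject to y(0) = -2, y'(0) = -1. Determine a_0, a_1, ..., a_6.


Ansatz: y(x) = sum_{n>=0} a_n x^n, so y'(x) = sum_{n>=1} n a_n x^(n-1) and y''(x) = sum_{n>=2} n(n-1) a_n x^(n-2).
Substitute into P(x) y'' + Q(x) y' + R(x) y = 0 with P(x) = 1 - x^2, Q(x) = x, R(x) = -1, and match powers of x.
Initial conditions: a_0 = -2, a_1 = -1.
Setting the coefficient of each power of x to zero and solving order by order (substituting the coefficients already found):
  x^0: 2 a_2 - a_0 = 0  ->  2 a_2 = a_0 = -2  ->  a_2 = -1
  x^1: 6 a_3 = 0  ->  a_3 = 0
  x^2: 12 a_4 - a_2 = 0  ->  12 a_4 = a_2 = -1  ->  a_4 = -1/12
  x^3: 20 a_5 - 4 a_3 = 0  ->  20 a_5 = 4 a_3 = 0  ->  a_5 = 0
  x^4: 30 a_6 - 9 a_4 = 0  ->  30 a_6 = 9 a_4 = -3/4  ->  a_6 = -1/40
Truncated series: y(x) = -2 - x - x^2 - (1/12) x^4 - (1/40) x^6 + O(x^7).

a_0 = -2; a_1 = -1; a_2 = -1; a_3 = 0; a_4 = -1/12; a_5 = 0; a_6 = -1/40


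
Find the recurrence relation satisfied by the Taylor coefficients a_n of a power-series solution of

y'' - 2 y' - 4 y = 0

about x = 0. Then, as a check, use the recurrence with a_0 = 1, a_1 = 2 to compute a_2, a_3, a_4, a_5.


Substitute y = sum_n a_n x^n.
y''(x) has coefficient (n+2)(n+1) a_{n+2} at x^n;
-2 y'(x) has coefficient -2 (n+1) a_{n+1} at x^n;
-4 y(x) has coefficient -4 a_n at x^n.
Matching x^n: (n+2)(n+1) a_{n+2} - 2 (n+1) a_{n+1} - 4 a_n = 0.
Thus a_{n+2} = [2 (n+1) a_{n+1} + 4 a_n] / ((n+1)(n+2)).

Check with a_0 = 1, a_1 = 2 (apply the recurrence for n = 0, 1, 2, 3): a_0 = 1, a_1 = 2, a_2 = 4, a_3 = 4, a_4 = 10/3, a_5 = 32/15.

a_(n+2) = [2 (n+1) a_(n+1) + 4 a_n] / ((n+1)(n+2)); check: a_0 = 1, a_1 = 2, a_2 = 4, a_3 = 4, a_4 = 10/3, a_5 = 32/15


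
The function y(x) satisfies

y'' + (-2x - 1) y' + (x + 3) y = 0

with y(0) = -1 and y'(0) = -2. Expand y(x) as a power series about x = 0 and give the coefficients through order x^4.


Ansatz: y(x) = sum_{n>=0} a_n x^n, so y'(x) = sum_{n>=1} n a_n x^(n-1) and y''(x) = sum_{n>=2} n(n-1) a_n x^(n-2).
Substitute into P(x) y'' + Q(x) y' + R(x) y = 0 with P(x) = 1, Q(x) = -2x - 1, R(x) = x + 3, and match powers of x.
Initial conditions: a_0 = -1, a_1 = -2.
Setting the coefficient of each power of x to zero and solving order by order (substituting the coefficients already found):
  x^0: 2 a_2 - a_1 + 3 a_0 = 0  ->  2 a_2 = a_1 - 3 a_0 = 1  ->  a_2 = 1/2
  x^1: 6 a_3 - 2 a_2 + a_1 + a_0 = 0  ->  6 a_3 = 2 a_2 - a_1 - a_0 = 4  ->  a_3 = 2/3
  x^2: 12 a_4 - 3 a_3 - a_2 + a_1 = 0  ->  12 a_4 = 3 a_3 + a_2 - a_1 = 9/2  ->  a_4 = 3/8
Truncated series: y(x) = -1 - 2 x + (1/2) x^2 + (2/3) x^3 + (3/8) x^4 + O(x^5).

a_0 = -1; a_1 = -2; a_2 = 1/2; a_3 = 2/3; a_4 = 3/8


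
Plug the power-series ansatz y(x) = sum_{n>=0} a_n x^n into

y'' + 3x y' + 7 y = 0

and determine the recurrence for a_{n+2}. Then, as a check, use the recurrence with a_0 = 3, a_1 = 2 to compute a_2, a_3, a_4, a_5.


Substitute y = sum_n a_n x^n.
y''(x) has coefficient (n+2)(n+1) a_{n+2} at x^n;
3 x y'(x) has coefficient 3 n a_n at x^n (shift);
7 y(x) has coefficient 7 a_n at x^n.
Matching x^n: (n+2)(n+1) a_{n+2} + (3n + 7) a_n = 0.
Thus a_{n+2} = (-3n - 7) / ((n+1)(n+2)) * a_n.

Check with a_0 = 3, a_1 = 2 (apply the recurrence for n = 0, 1, 2, 3): a_0 = 3, a_1 = 2, a_2 = -21/2, a_3 = -10/3, a_4 = 91/8, a_5 = 8/3.

a_(n+2) = (-3n - 7) / ((n+1)(n+2)) * a_n; check: a_0 = 3, a_1 = 2, a_2 = -21/2, a_3 = -10/3, a_4 = 91/8, a_5 = 8/3


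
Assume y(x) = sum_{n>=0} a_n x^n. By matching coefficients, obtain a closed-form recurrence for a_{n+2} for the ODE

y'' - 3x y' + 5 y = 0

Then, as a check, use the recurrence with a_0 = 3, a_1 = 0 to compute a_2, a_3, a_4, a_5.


Substitute y = sum_n a_n x^n.
y''(x) has coefficient (n+2)(n+1) a_{n+2} at x^n;
-3 x y'(x) has coefficient -3 n a_n at x^n (shift);
5 y(x) has coefficient 5 a_n at x^n.
Matching x^n: (n+2)(n+1) a_{n+2} + (-3n + 5) a_n = 0.
Thus a_{n+2} = (3n - 5) / ((n+1)(n+2)) * a_n.

Check with a_0 = 3, a_1 = 0 (apply the recurrence for n = 0, 1, 2, 3): a_0 = 3, a_1 = 0, a_2 = -15/2, a_3 = 0, a_4 = -5/8, a_5 = 0.

a_(n+2) = (3n - 5) / ((n+1)(n+2)) * a_n; check: a_0 = 3, a_1 = 0, a_2 = -15/2, a_3 = 0, a_4 = -5/8, a_5 = 0


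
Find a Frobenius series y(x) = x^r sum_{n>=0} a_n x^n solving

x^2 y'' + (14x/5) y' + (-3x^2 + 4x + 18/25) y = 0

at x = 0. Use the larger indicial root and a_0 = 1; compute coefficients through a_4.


Write in Frobenius form y'' + (p(x)/x) y' + (q(x)/x^2) y = 0:
  p(x) = 14/5,  q(x) = -3x^2 + 4x + 18/25.
Indicial equation: r(r-1) + (14/5) r + (18/25) = 0 -> roots r_1 = -3/5, r_2 = -6/5.
Take r = r_1 = -3/5. Let y(x) = x^r sum_{n>=0} a_n x^n with a_0 = 1.
Substitute y = x^r sum a_n x^n and match x^{r+n}. The recurrence is
  D(n) a_n + 4 a_{n-1} - 3 a_{n-2} = 0,  where D(n) = (r+n)(r+n-1) + (14/5)(r+n) + (18/25).
  a_n = [-4 a_{n-1} + 3 a_{n-2}] / D(n).
Since the indicial polynomial factors as (r - r_1)(r - r_2), D(n) = (r_1 + n - r_1)(r_1 + n - r_2) = n(n + 3/5).
Evaluating step by step (a_0 = 1):
  n = 1: D(1) = 1(1 + 3/5) = 8/5; numerator = -4(1) = -4; a_1 = (-4)/(8/5) = -5/2
  n = 2: D(2) = 2(2 + 3/5) = 26/5; numerator = -4(-5/2) + 3(1) = 13; a_2 = (13)/(26/5) = 5/2
  n = 3: D(3) = 3(3 + 3/5) = 54/5; numerator = -4(5/2) + 3(-5/2) = -35/2; a_3 = (-35/2)/(54/5) = -175/108
  n = 4: D(4) = 4(4 + 3/5) = 92/5; numerator = -4(-175/108) + 3(5/2) = 755/54; a_4 = (755/54)/(92/5) = 3775/4968

r = -3/5; a_0 = 1; a_1 = -5/2; a_2 = 5/2; a_3 = -175/108; a_4 = 3775/4968


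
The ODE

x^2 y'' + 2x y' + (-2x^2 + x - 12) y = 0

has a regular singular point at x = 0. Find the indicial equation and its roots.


Divide by x^2 to reach normal form y'' + P_1(x) y' + P_2(x) y = 0 with P_1(x) = 2/x and P_2(x) = -2 + 1/x - 12/x^2.
x = 0 is a singular point because the y'-coefficient 2/x has a pole at x = 0 and the y-coefficient -2 + 1/x - 12/x^2 has a pole at x = 0.
It is a regular singular point because x P_1(x) = p(x) = 2 and x^2 P_2(x) = q(x) = -2x^2 + x - 12 are polynomials, hence analytic at x = 0.
p(0) = 2,  q(0) = -12.
Indicial equation: r(r-1) + p(0) r + q(0) = 0, i.e. r^2 + (p(0) - 1) r + q(0) = 0, i.e. r^2 + 1 r - 12 = 0.
Discriminant: (1)^2 - 4(-12) = 49, so r = (-1 ± 7)/2.
Solving: r_1 = 3, r_2 = -4.

indicial: r^2 + 1 r - 12 = 0; roots r_1 = 3, r_2 = -4


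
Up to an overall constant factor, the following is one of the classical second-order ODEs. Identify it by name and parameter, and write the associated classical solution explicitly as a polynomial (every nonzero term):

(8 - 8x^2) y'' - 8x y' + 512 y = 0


All three coefficients share the factor 8; dividing through by 8 gives  (1 - x^2) y'' - x y' + 64 y = 0.
This matches the Chebyshev equation (1 - x^2) y'' - x y' + n^2 y = 0 (note the -x y' term, not -2x y') with n^2 = 64, so n = 8; the polynomial solution is T_8(x).
With y = sum_k a_k x^k, matching x^k gives (k+2)(k+1) a_{k+2} = (k^2 - n^2) a_k = (k - 8)(k + 8) a_k. The right side vanishes at k = 8, so the series with the parity of 8 terminates at degree 8.
Standard normalization: leading coefficient of T_n is 2^(n-1), so a_8 = 2^7 = 128. Work downward with a_k = (k+1)(k+2) a_{k+2} / ((k - 8)(k + 8)):
  a_6 = (7)(8)(128) / ((6 - 8)(6 + 8)) = 7168/(-28) = -256
  a_4 = (5)(6)(-256) / ((4 - 8)(4 + 8)) = -7680/(-48) = 160
  a_2 = (3)(4)(160) / ((2 - 8)(2 + 8)) = 1920/(-60) = -32
  a_0 = (1)(2)(-32) / ((0 - 8)(0 + 8)) = -64/(-64) = 1
Hence T_8(x) = 128 x^8 - 256 x^6 + 160 x^4 - 32 x^2 + 1.

T_8(x); series = 128 x^8 - 256 x^6 + 160 x^4 - 32 x^2 + 1


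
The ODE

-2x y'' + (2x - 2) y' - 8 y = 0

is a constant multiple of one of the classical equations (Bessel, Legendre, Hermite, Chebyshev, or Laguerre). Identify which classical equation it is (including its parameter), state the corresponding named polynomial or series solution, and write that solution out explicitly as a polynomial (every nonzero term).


All three coefficients share the factor -2; dividing through by -2 gives  x y'' + (1 - x) y' + 4 y = 0.
This matches the Laguerre equation x y'' + (1 - x) y' + n y = 0 with n = 4; the polynomial solution is L_4(x).
With y = sum_k a_k x^k, matching x^k gives (k+1)k a_{k+1} + (k+1) a_{k+1} - k a_k + n a_k = 0, i.e. (k+1)^2 a_{k+1} = (k - n) a_k = (k - 4) a_k. The right side vanishes at k = 4, so the series terminates at degree 4.
Standard normalization L_n(0) = 1 gives a_0 = 1. Work upward with a_{k+1} = (k - 4) a_k / (k+1)^2:
  a_1 = (0 - 4)(1) / 1^2 = -4/1 = -4
  a_2 = (1 - 4)(-4) / 2^2 = 12/4 = 3
  a_3 = (2 - 4)(3) / 3^2 = -6/9 = -2/3
  a_4 = (3 - 4)(-2/3) / 4^2 = (2/3)/16 = 1/24
Hence L_4(x) = x^4/24 - 2 x^3/3 + 3 x^2 - 4 x + 1.

L_4(x); series = x^4/24 - 2 x^3/3 + 3 x^2 - 4 x + 1


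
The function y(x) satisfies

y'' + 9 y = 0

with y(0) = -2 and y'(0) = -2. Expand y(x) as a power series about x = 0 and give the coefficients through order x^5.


Ansatz: y(x) = sum_{n>=0} a_n x^n, so y'(x) = sum_{n>=1} n a_n x^(n-1) and y''(x) = sum_{n>=2} n(n-1) a_n x^(n-2).
Substitute into P(x) y'' + Q(x) y' + R(x) y = 0 with P(x) = 1, Q(x) = 0, R(x) = 9, and match powers of x.
Initial conditions: a_0 = -2, a_1 = -2.
Setting the coefficient of each power of x to zero and solving order by order (substituting the coefficients already found):
  x^0: 2 a_2 + 9 a_0 = 0  ->  2 a_2 = -9 a_0 = 18  ->  a_2 = 9
  x^1: 6 a_3 + 9 a_1 = 0  ->  6 a_3 = -9 a_1 = 18  ->  a_3 = 3
  x^2: 12 a_4 + 9 a_2 = 0  ->  12 a_4 = -9 a_2 = -81  ->  a_4 = -27/4
  x^3: 20 a_5 + 9 a_3 = 0  ->  20 a_5 = -9 a_3 = -27  ->  a_5 = -27/20
Truncated series: y(x) = -2 - 2 x + 9 x^2 + 3 x^3 - (27/4) x^4 - (27/20) x^5 + O(x^6).

a_0 = -2; a_1 = -2; a_2 = 9; a_3 = 3; a_4 = -27/4; a_5 = -27/20


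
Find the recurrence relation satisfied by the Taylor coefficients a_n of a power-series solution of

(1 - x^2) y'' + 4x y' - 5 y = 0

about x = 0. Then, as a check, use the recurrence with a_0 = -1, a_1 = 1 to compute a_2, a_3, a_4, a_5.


Substitute y = sum_n a_n x^n.
(1 - 1 x^2) y'' contributes (n+2)(n+1) a_{n+2} - n(n-1) a_n at x^n.
4 x y'(x) contributes 4 n a_n at x^n.
-5 y(x) contributes -5 a_n at x^n.
Matching x^n: (n+2)(n+1) a_{n+2} + (-n(n-1) + 4 n - 5) a_n = 0.
Thus a_{n+2} = (n(n-1) - 4 n + 5) / ((n+1)(n+2)) * a_n.

Check with a_0 = -1, a_1 = 1 (apply the recurrence for n = 0, 1, 2, 3): a_0 = -1, a_1 = 1, a_2 = -5/2, a_3 = 1/6, a_4 = 5/24, a_5 = -1/120.

a_(n+2) = (n(n-1) - 4 n + 5) / ((n+1)(n+2)) * a_n; check: a_0 = -1, a_1 = 1, a_2 = -5/2, a_3 = 1/6, a_4 = 5/24, a_5 = -1/120


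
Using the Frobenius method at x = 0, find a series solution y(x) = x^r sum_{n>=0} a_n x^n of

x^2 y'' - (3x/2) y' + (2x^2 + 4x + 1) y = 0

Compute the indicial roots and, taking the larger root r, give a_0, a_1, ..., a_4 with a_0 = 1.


Write in Frobenius form y'' + (p(x)/x) y' + (q(x)/x^2) y = 0:
  p(x) = -3/2,  q(x) = 2x^2 + 4x + 1.
Indicial equation: r(r-1) + (-3/2) r + (1) = 0 -> roots r_1 = 2, r_2 = 1/2.
Take r = r_1 = 2. Let y(x) = x^r sum_{n>=0} a_n x^n with a_0 = 1.
Substitute y = x^r sum a_n x^n and match x^{r+n}. The recurrence is
  D(n) a_n + 4 a_{n-1} + 2 a_{n-2} = 0,  where D(n) = (r+n)(r+n-1) + (-3/2)(r+n) + (1).
  a_n = [-4 a_{n-1} - 2 a_{n-2}] / D(n).
Since the indicial polynomial factors as (r - r_1)(r - r_2), D(n) = (r_1 + n - r_1)(r_1 + n - r_2) = n(n + 3/2).
Evaluating step by step (a_0 = 1):
  n = 1: D(1) = 1(1 + 3/2) = 5/2; numerator = -4(1) = -4; a_1 = (-4)/(5/2) = -8/5
  n = 2: D(2) = 2(2 + 3/2) = 7; numerator = -4(-8/5) - 2(1) = 22/5; a_2 = (22/5)/(7) = 22/35
  n = 3: D(3) = 3(3 + 3/2) = 27/2; numerator = -4(22/35) - 2(-8/5) = 24/35; a_3 = (24/35)/(27/2) = 16/315
  n = 4: D(4) = 4(4 + 3/2) = 22; numerator = -4(16/315) - 2(22/35) = -92/63; a_4 = (-92/63)/(22) = -46/693

r = 2; a_0 = 1; a_1 = -8/5; a_2 = 22/35; a_3 = 16/315; a_4 = -46/693


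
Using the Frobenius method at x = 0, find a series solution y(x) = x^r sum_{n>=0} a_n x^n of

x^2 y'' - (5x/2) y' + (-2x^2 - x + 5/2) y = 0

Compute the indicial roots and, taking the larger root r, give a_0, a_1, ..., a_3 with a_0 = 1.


Write in Frobenius form y'' + (p(x)/x) y' + (q(x)/x^2) y = 0:
  p(x) = -5/2,  q(x) = -2x^2 - x + 5/2.
Indicial equation: r(r-1) + (-5/2) r + (5/2) = 0 -> roots r_1 = 5/2, r_2 = 1.
Take r = r_1 = 5/2. Let y(x) = x^r sum_{n>=0} a_n x^n with a_0 = 1.
Substitute y = x^r sum a_n x^n and match x^{r+n}. The recurrence is
  D(n) a_n - 1 a_{n-1} - 2 a_{n-2} = 0,  where D(n) = (r+n)(r+n-1) + (-5/2)(r+n) + (5/2).
  a_n = [1 a_{n-1} + 2 a_{n-2}] / D(n).
Since the indicial polynomial factors as (r - r_1)(r - r_2), D(n) = (r_1 + n - r_1)(r_1 + n - r_2) = n(n + 3/2).
Evaluating step by step (a_0 = 1):
  n = 1: D(1) = 1(1 + 3/2) = 5/2; numerator = 1(1) = 1; a_1 = (1)/(5/2) = 2/5
  n = 2: D(2) = 2(2 + 3/2) = 7; numerator = 1(2/5) + 2(1) = 12/5; a_2 = (12/5)/(7) = 12/35
  n = 3: D(3) = 3(3 + 3/2) = 27/2; numerator = 1(12/35) + 2(2/5) = 8/7; a_3 = (8/7)/(27/2) = 16/189

r = 5/2; a_0 = 1; a_1 = 2/5; a_2 = 12/35; a_3 = 16/189


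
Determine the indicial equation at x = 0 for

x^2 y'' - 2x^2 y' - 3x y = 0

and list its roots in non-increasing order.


Divide by x^2 to reach normal form y'' + P_1(x) y' + P_2(x) y = 0 with P_1(x) = -2 and P_2(x) = -3/x.
x = 0 is a singular point because the y-coefficient -3/x has a pole at x = 0.
It is a regular singular point because x P_1(x) = p(x) = -2x and x^2 P_2(x) = q(x) = -3x are polynomials, hence analytic at x = 0.
p(0) = 0,  q(0) = 0.
Indicial equation: r(r-1) + p(0) r + q(0) = 0, i.e. r^2 + (p(0) - 1) r + q(0) = 0, i.e. r^2 - 1 r = 0.
Discriminant: (-1)^2 - 4(0) = 1, so r = (1 ± 1)/2.
Solving: r_1 = 1, r_2 = 0.

indicial: r^2 - 1 r = 0; roots r_1 = 1, r_2 = 0


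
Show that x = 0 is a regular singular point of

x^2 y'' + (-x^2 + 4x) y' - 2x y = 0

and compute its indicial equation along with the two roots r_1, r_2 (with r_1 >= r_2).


Divide by x^2 to reach normal form y'' + P_1(x) y' + P_2(x) y = 0 with P_1(x) = -1 + 4/x and P_2(x) = -2/x.
x = 0 is a singular point because the y'-coefficient -1 + 4/x has a pole at x = 0 and the y-coefficient -2/x has a pole at x = 0.
It is a regular singular point because x P_1(x) = p(x) = 4 - x and x^2 P_2(x) = q(x) = -2x are polynomials, hence analytic at x = 0.
p(0) = 4,  q(0) = 0.
Indicial equation: r(r-1) + p(0) r + q(0) = 0, i.e. r^2 + (p(0) - 1) r + q(0) = 0, i.e. r^2 + 3 r = 0.
Discriminant: (3)^2 - 4(0) = 9, so r = (-3 ± 3)/2.
Solving: r_1 = 0, r_2 = -3.

indicial: r^2 + 3 r = 0; roots r_1 = 0, r_2 = -3


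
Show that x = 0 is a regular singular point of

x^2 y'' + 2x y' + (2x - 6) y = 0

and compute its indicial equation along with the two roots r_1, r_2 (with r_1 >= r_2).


Divide by x^2 to reach normal form y'' + P_1(x) y' + P_2(x) y = 0 with P_1(x) = 2/x and P_2(x) = 2/x - 6/x^2.
x = 0 is a singular point because the y'-coefficient 2/x has a pole at x = 0 and the y-coefficient 2/x - 6/x^2 has a pole at x = 0.
It is a regular singular point because x P_1(x) = p(x) = 2 and x^2 P_2(x) = q(x) = 2x - 6 are polynomials, hence analytic at x = 0.
p(0) = 2,  q(0) = -6.
Indicial equation: r(r-1) + p(0) r + q(0) = 0, i.e. r^2 + (p(0) - 1) r + q(0) = 0, i.e. r^2 + 1 r - 6 = 0.
Discriminant: (1)^2 - 4(-6) = 25, so r = (-1 ± 5)/2.
Solving: r_1 = 2, r_2 = -3.

indicial: r^2 + 1 r - 6 = 0; roots r_1 = 2, r_2 = -3


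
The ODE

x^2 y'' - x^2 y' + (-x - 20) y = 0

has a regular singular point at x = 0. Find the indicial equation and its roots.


Divide by x^2 to reach normal form y'' + P_1(x) y' + P_2(x) y = 0 with P_1(x) = -1 and P_2(x) = -1/x - 20/x^2.
x = 0 is a singular point because the y-coefficient -1/x - 20/x^2 has a pole at x = 0.
It is a regular singular point because x P_1(x) = p(x) = -x and x^2 P_2(x) = q(x) = -x - 20 are polynomials, hence analytic at x = 0.
p(0) = 0,  q(0) = -20.
Indicial equation: r(r-1) + p(0) r + q(0) = 0, i.e. r^2 + (p(0) - 1) r + q(0) = 0, i.e. r^2 - 1 r - 20 = 0.
Discriminant: (-1)^2 - 4(-20) = 81, so r = (1 ± 9)/2.
Solving: r_1 = 5, r_2 = -4.

indicial: r^2 - 1 r - 20 = 0; roots r_1 = 5, r_2 = -4


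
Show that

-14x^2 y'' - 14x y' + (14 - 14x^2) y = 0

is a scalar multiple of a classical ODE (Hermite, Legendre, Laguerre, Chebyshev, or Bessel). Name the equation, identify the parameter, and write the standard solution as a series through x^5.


All three coefficients share the factor -14; dividing through by -14 gives  x^2 y'' + x y' + (x^2 - 1) y = 0.
This matches the Bessel equation x^2 y'' + x y' + (x^2 - nu^2) y = 0 with nu^2 = 1, so nu = 1; the solution bounded at x = 0 is J_1(x).
Frobenius at x = 0: indicial roots ±nu; for r = nu the recurrence k(k + 2nu) c_k = -c_{k-2} gives the standard series J_nu(x) = sum_{k>=0} (-1)^k / (k! (k+nu)!) (x/2)^(2k+nu). Evaluate the first 3 terms:
  k = 0: (-1)^0 / (0! * 1! * 2^1) x^1 = 1/(1*1*2) x^1 = (1/2) x^1
  k = 1: (-1)^1 / (1! * 2! * 2^3) x^3 = -1/(1*2*8) x^3 = (-1/16) x^3
  k = 2: (-1)^2 / (2! * 3! * 2^5) x^5 = 1/(2*6*32) x^5 = (1/384) x^5
Hence J_1(x) = x^5/384 - x^3/16 + x/2 + ....

J_1(x); series = x^5/384 - x^3/16 + x/2


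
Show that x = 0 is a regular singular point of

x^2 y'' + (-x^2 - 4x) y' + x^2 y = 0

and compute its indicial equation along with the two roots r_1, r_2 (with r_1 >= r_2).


Divide by x^2 to reach normal form y'' + P_1(x) y' + P_2(x) y = 0 with P_1(x) = -1 - 4/x and P_2(x) = 1.
x = 0 is a singular point because the y'-coefficient -1 - 4/x has a pole at x = 0.
It is a regular singular point because x P_1(x) = p(x) = -x - 4 and x^2 P_2(x) = q(x) = x^2 are polynomials, hence analytic at x = 0.
p(0) = -4,  q(0) = 0.
Indicial equation: r(r-1) + p(0) r + q(0) = 0, i.e. r^2 + (p(0) - 1) r + q(0) = 0, i.e. r^2 - 5 r = 0.
Discriminant: (-5)^2 - 4(0) = 25, so r = (5 ± 5)/2.
Solving: r_1 = 5, r_2 = 0.

indicial: r^2 - 5 r = 0; roots r_1 = 5, r_2 = 0


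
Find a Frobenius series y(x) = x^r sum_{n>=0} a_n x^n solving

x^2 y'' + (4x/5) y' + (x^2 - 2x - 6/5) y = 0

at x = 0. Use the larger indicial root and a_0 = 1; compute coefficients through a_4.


Write in Frobenius form y'' + (p(x)/x) y' + (q(x)/x^2) y = 0:
  p(x) = 4/5,  q(x) = x^2 - 2x - 6/5.
Indicial equation: r(r-1) + (4/5) r + (-6/5) = 0 -> roots r_1 = 6/5, r_2 = -1.
Take r = r_1 = 6/5. Let y(x) = x^r sum_{n>=0} a_n x^n with a_0 = 1.
Substitute y = x^r sum a_n x^n and match x^{r+n}. The recurrence is
  D(n) a_n - 2 a_{n-1} + 1 a_{n-2} = 0,  where D(n) = (r+n)(r+n-1) + (4/5)(r+n) + (-6/5).
  a_n = [2 a_{n-1} - 1 a_{n-2}] / D(n).
Since the indicial polynomial factors as (r - r_1)(r - r_2), D(n) = (r_1 + n - r_1)(r_1 + n - r_2) = n(n + 11/5).
Evaluating step by step (a_0 = 1):
  n = 1: D(1) = 1(1 + 11/5) = 16/5; numerator = 2(1) = 2; a_1 = (2)/(16/5) = 5/8
  n = 2: D(2) = 2(2 + 11/5) = 42/5; numerator = 2(5/8) - 1(1) = 1/4; a_2 = (1/4)/(42/5) = 5/168
  n = 3: D(3) = 3(3 + 11/5) = 78/5; numerator = 2(5/168) - 1(5/8) = -95/168; a_3 = (-95/168)/(78/5) = -475/13104
  n = 4: D(4) = 4(4 + 11/5) = 124/5; numerator = 2(-475/13104) - 1(5/168) = -335/3276; a_4 = (-335/3276)/(124/5) = -1675/406224

r = 6/5; a_0 = 1; a_1 = 5/8; a_2 = 5/168; a_3 = -475/13104; a_4 = -1675/406224


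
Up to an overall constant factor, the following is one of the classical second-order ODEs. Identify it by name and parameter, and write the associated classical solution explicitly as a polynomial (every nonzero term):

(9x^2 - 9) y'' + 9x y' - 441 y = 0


All three coefficients share the factor -9; dividing through by -9 gives  (1 - x^2) y'' - x y' + 49 y = 0.
This matches the Chebyshev equation (1 - x^2) y'' - x y' + n^2 y = 0 (note the -x y' term, not -2x y') with n^2 = 49, so n = 7; the polynomial solution is T_7(x).
With y = sum_k a_k x^k, matching x^k gives (k+2)(k+1) a_{k+2} = (k^2 - n^2) a_k = (k - 7)(k + 7) a_k. The right side vanishes at k = 7, so the series with the parity of 7 terminates at degree 7.
Standard normalization: leading coefficient of T_n is 2^(n-1), so a_7 = 2^6 = 64. Work downward with a_k = (k+1)(k+2) a_{k+2} / ((k - 7)(k + 7)):
  a_5 = (6)(7)(64) / ((5 - 7)(5 + 7)) = 2688/(-24) = -112
  a_3 = (4)(5)(-112) / ((3 - 7)(3 + 7)) = -2240/(-40) = 56
  a_1 = (2)(3)(56) / ((1 - 7)(1 + 7)) = 336/(-48) = -7
Hence T_7(x) = 64 x^7 - 112 x^5 + 56 x^3 - 7 x.

T_7(x); series = 64 x^7 - 112 x^5 + 56 x^3 - 7 x


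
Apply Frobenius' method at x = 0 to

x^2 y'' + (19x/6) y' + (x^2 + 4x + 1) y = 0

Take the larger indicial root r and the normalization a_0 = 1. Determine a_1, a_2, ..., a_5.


Write in Frobenius form y'' + (p(x)/x) y' + (q(x)/x^2) y = 0:
  p(x) = 19/6,  q(x) = x^2 + 4x + 1.
Indicial equation: r(r-1) + (19/6) r + (1) = 0 -> roots r_1 = -2/3, r_2 = -3/2.
Take r = r_1 = -2/3. Let y(x) = x^r sum_{n>=0} a_n x^n with a_0 = 1.
Substitute y = x^r sum a_n x^n and match x^{r+n}. The recurrence is
  D(n) a_n + 4 a_{n-1} + 1 a_{n-2} = 0,  where D(n) = (r+n)(r+n-1) + (19/6)(r+n) + (1).
  a_n = [-4 a_{n-1} - 1 a_{n-2}] / D(n).
Since the indicial polynomial factors as (r - r_1)(r - r_2), D(n) = (r_1 + n - r_1)(r_1 + n - r_2) = n(n + 5/6).
Evaluating step by step (a_0 = 1):
  n = 1: D(1) = 1(1 + 5/6) = 11/6; numerator = -4(1) = -4; a_1 = (-4)/(11/6) = -24/11
  n = 2: D(2) = 2(2 + 5/6) = 17/3; numerator = -4(-24/11) - 1(1) = 85/11; a_2 = (85/11)/(17/3) = 15/11
  n = 3: D(3) = 3(3 + 5/6) = 23/2; numerator = -4(15/11) - 1(-24/11) = -36/11; a_3 = (-36/11)/(23/2) = -72/253
  n = 4: D(4) = 4(4 + 5/6) = 58/3; numerator = -4(-72/253) - 1(15/11) = -57/253; a_4 = (-57/253)/(58/3) = -171/14674
  n = 5: D(5) = 5(5 + 5/6) = 175/6; numerator = -4(-171/14674) - 1(-72/253) = 2430/7337; a_5 = (2430/7337)/(175/6) = 2916/256795

r = -2/3; a_0 = 1; a_1 = -24/11; a_2 = 15/11; a_3 = -72/253; a_4 = -171/14674; a_5 = 2916/256795


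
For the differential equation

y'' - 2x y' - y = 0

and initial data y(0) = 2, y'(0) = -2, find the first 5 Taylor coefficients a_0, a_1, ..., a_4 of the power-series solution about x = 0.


Ansatz: y(x) = sum_{n>=0} a_n x^n, so y'(x) = sum_{n>=1} n a_n x^(n-1) and y''(x) = sum_{n>=2} n(n-1) a_n x^(n-2).
Substitute into P(x) y'' + Q(x) y' + R(x) y = 0 with P(x) = 1, Q(x) = -2x, R(x) = -1, and match powers of x.
Initial conditions: a_0 = 2, a_1 = -2.
Setting the coefficient of each power of x to zero and solving order by order (substituting the coefficients already found):
  x^0: 2 a_2 - a_0 = 0  ->  2 a_2 = a_0 = 2  ->  a_2 = 1
  x^1: 6 a_3 - 3 a_1 = 0  ->  6 a_3 = 3 a_1 = -6  ->  a_3 = -1
  x^2: 12 a_4 - 5 a_2 = 0  ->  12 a_4 = 5 a_2 = 5  ->  a_4 = 5/12
Truncated series: y(x) = 2 - 2 x + x^2 - x^3 + (5/12) x^4 + O(x^5).

a_0 = 2; a_1 = -2; a_2 = 1; a_3 = -1; a_4 = 5/12


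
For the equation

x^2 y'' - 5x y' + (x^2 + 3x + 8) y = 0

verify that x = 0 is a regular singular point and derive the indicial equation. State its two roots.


Divide by x^2 to reach normal form y'' + P_1(x) y' + P_2(x) y = 0 with P_1(x) = -5/x and P_2(x) = 1 + 3/x + 8/x^2.
x = 0 is a singular point because the y'-coefficient -5/x has a pole at x = 0 and the y-coefficient 1 + 3/x + 8/x^2 has a pole at x = 0.
It is a regular singular point because x P_1(x) = p(x) = -5 and x^2 P_2(x) = q(x) = x^2 + 3x + 8 are polynomials, hence analytic at x = 0.
p(0) = -5,  q(0) = 8.
Indicial equation: r(r-1) + p(0) r + q(0) = 0, i.e. r^2 + (p(0) - 1) r + q(0) = 0, i.e. r^2 - 6 r + 8 = 0.
Discriminant: (-6)^2 - 4(8) = 4, so r = (6 ± 2)/2.
Solving: r_1 = 4, r_2 = 2.

indicial: r^2 - 6 r + 8 = 0; roots r_1 = 4, r_2 = 2


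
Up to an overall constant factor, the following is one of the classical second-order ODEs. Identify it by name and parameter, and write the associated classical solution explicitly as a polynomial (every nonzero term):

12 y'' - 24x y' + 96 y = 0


All three coefficients share the factor 12; dividing through by 12 gives  y'' - 2x y' + 8 y = 0.
This matches the Hermite equation y'' - 2x y' + 2n y = 0 with 2n = 8, so n = 4; the polynomial solution is H_4(x).
With y = sum_k a_k x^k, matching x^k gives (k+2)(k+1) a_{k+2} = 2(k - n) a_k = 2(k - 4) a_k. The right side vanishes at k = 4, so the series with the parity of 4 terminates at degree 4.
Standard normalization: leading coefficient of H_n is 2^n, so a_4 = 2^4 = 16. Work downward with a_k = (k+1)(k+2) a_{k+2} / (2(k - n)):
  a_2 = (3)(4)(16) / (2(2 - 4)) = 192/(-4) = -48
  a_0 = (1)(2)(-48) / (2(0 - 4)) = -96/(-8) = 12
Hence H_4(x) = 16 x^4 - 48 x^2 + 12.

H_4(x); series = 16 x^4 - 48 x^2 + 12


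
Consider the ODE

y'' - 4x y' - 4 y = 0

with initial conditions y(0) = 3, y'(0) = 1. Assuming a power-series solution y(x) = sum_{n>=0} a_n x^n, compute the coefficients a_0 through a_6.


Ansatz: y(x) = sum_{n>=0} a_n x^n, so y'(x) = sum_{n>=1} n a_n x^(n-1) and y''(x) = sum_{n>=2} n(n-1) a_n x^(n-2).
Substitute into P(x) y'' + Q(x) y' + R(x) y = 0 with P(x) = 1, Q(x) = -4x, R(x) = -4, and match powers of x.
Initial conditions: a_0 = 3, a_1 = 1.
Setting the coefficient of each power of x to zero and solving order by order (substituting the coefficients already found):
  x^0: 2 a_2 - 4 a_0 = 0  ->  2 a_2 = 4 a_0 = 12  ->  a_2 = 6
  x^1: 6 a_3 - 8 a_1 = 0  ->  6 a_3 = 8 a_1 = 8  ->  a_3 = 4/3
  x^2: 12 a_4 - 12 a_2 = 0  ->  12 a_4 = 12 a_2 = 72  ->  a_4 = 6
  x^3: 20 a_5 - 16 a_3 = 0  ->  20 a_5 = 16 a_3 = 64/3  ->  a_5 = 16/15
  x^4: 30 a_6 - 20 a_4 = 0  ->  30 a_6 = 20 a_4 = 120  ->  a_6 = 4
Truncated series: y(x) = 3 + x + 6 x^2 + (4/3) x^3 + 6 x^4 + (16/15) x^5 + 4 x^6 + O(x^7).

a_0 = 3; a_1 = 1; a_2 = 6; a_3 = 4/3; a_4 = 6; a_5 = 16/15; a_6 = 4


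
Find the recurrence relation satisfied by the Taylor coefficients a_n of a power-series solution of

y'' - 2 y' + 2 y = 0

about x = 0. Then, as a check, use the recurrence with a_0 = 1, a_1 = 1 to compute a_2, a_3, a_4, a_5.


Substitute y = sum_n a_n x^n.
y''(x) has coefficient (n+2)(n+1) a_{n+2} at x^n;
-2 y'(x) has coefficient -2 (n+1) a_{n+1} at x^n;
2 y(x) has coefficient 2 a_n at x^n.
Matching x^n: (n+2)(n+1) a_{n+2} - 2 (n+1) a_{n+1} + 2 a_n = 0.
Thus a_{n+2} = [2 (n+1) a_{n+1} - 2 a_n] / ((n+1)(n+2)).

Check with a_0 = 1, a_1 = 1 (apply the recurrence for n = 0, 1, 2, 3): a_0 = 1, a_1 = 1, a_2 = 0, a_3 = -1/3, a_4 = -1/6, a_5 = -1/30.

a_(n+2) = [2 (n+1) a_(n+1) - 2 a_n] / ((n+1)(n+2)); check: a_0 = 1, a_1 = 1, a_2 = 0, a_3 = -1/3, a_4 = -1/6, a_5 = -1/30


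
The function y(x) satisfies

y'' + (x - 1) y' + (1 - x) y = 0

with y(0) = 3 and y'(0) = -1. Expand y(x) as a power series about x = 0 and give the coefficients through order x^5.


Ansatz: y(x) = sum_{n>=0} a_n x^n, so y'(x) = sum_{n>=1} n a_n x^(n-1) and y''(x) = sum_{n>=2} n(n-1) a_n x^(n-2).
Substitute into P(x) y'' + Q(x) y' + R(x) y = 0 with P(x) = 1, Q(x) = x - 1, R(x) = 1 - x, and match powers of x.
Initial conditions: a_0 = 3, a_1 = -1.
Setting the coefficient of each power of x to zero and solving order by order (substituting the coefficients already found):
  x^0: 2 a_2 - a_1 + a_0 = 0  ->  2 a_2 = a_1 - a_0 = -4  ->  a_2 = -2
  x^1: 6 a_3 - 2 a_2 + 2 a_1 - a_0 = 0  ->  6 a_3 = 2 a_2 - 2 a_1 + a_0 = 1  ->  a_3 = 1/6
  x^2: 12 a_4 - 3 a_3 + 3 a_2 - a_1 = 0  ->  12 a_4 = 3 a_3 - 3 a_2 + a_1 = 11/2  ->  a_4 = 11/24
  x^3: 20 a_5 - 4 a_4 + 4 a_3 - a_2 = 0  ->  20 a_5 = 4 a_4 - 4 a_3 + a_2 = -5/6  ->  a_5 = -1/24
Truncated series: y(x) = 3 - x - 2 x^2 + (1/6) x^3 + (11/24) x^4 - (1/24) x^5 + O(x^6).

a_0 = 3; a_1 = -1; a_2 = -2; a_3 = 1/6; a_4 = 11/24; a_5 = -1/24


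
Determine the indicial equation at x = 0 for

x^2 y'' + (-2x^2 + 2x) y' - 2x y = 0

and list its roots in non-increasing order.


Divide by x^2 to reach normal form y'' + P_1(x) y' + P_2(x) y = 0 with P_1(x) = -2 + 2/x and P_2(x) = -2/x.
x = 0 is a singular point because the y'-coefficient -2 + 2/x has a pole at x = 0 and the y-coefficient -2/x has a pole at x = 0.
It is a regular singular point because x P_1(x) = p(x) = 2 - 2x and x^2 P_2(x) = q(x) = -2x are polynomials, hence analytic at x = 0.
p(0) = 2,  q(0) = 0.
Indicial equation: r(r-1) + p(0) r + q(0) = 0, i.e. r^2 + (p(0) - 1) r + q(0) = 0, i.e. r^2 + 1 r = 0.
Discriminant: (1)^2 - 4(0) = 1, so r = (-1 ± 1)/2.
Solving: r_1 = 0, r_2 = -1.

indicial: r^2 + 1 r = 0; roots r_1 = 0, r_2 = -1


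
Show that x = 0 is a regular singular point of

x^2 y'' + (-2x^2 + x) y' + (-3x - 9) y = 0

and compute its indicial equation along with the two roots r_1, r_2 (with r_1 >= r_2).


Divide by x^2 to reach normal form y'' + P_1(x) y' + P_2(x) y = 0 with P_1(x) = -2 + 1/x and P_2(x) = -3/x - 9/x^2.
x = 0 is a singular point because the y'-coefficient -2 + 1/x has a pole at x = 0 and the y-coefficient -3/x - 9/x^2 has a pole at x = 0.
It is a regular singular point because x P_1(x) = p(x) = 1 - 2x and x^2 P_2(x) = q(x) = -3x - 9 are polynomials, hence analytic at x = 0.
p(0) = 1,  q(0) = -9.
Indicial equation: r(r-1) + p(0) r + q(0) = 0, i.e. r^2 + (p(0) - 1) r + q(0) = 0, i.e. r^2 - 9 = 0.
Discriminant: (0)^2 - 4(-9) = 36, so r = (0 ± 6)/2.
Solving: r_1 = 3, r_2 = -3.

indicial: r^2 - 9 = 0; roots r_1 = 3, r_2 = -3


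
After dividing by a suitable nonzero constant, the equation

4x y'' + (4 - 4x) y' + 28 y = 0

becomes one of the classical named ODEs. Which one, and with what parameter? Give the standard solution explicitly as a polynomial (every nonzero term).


All three coefficients share the factor 4; dividing through by 4 gives  x y'' + (1 - x) y' + 7 y = 0.
This matches the Laguerre equation x y'' + (1 - x) y' + n y = 0 with n = 7; the polynomial solution is L_7(x).
With y = sum_k a_k x^k, matching x^k gives (k+1)k a_{k+1} + (k+1) a_{k+1} - k a_k + n a_k = 0, i.e. (k+1)^2 a_{k+1} = (k - n) a_k = (k - 7) a_k. The right side vanishes at k = 7, so the series terminates at degree 7.
Standard normalization L_n(0) = 1 gives a_0 = 1. Work upward with a_{k+1} = (k - 7) a_k / (k+1)^2:
  a_1 = (0 - 7)(1) / 1^2 = -7/1 = -7
  a_2 = (1 - 7)(-7) / 2^2 = 42/4 = 21/2
  a_3 = (2 - 7)(21/2) / 3^2 = (-105/2)/9 = -35/6
  a_4 = (3 - 7)(-35/6) / 4^2 = (70/3)/16 = 35/24
  a_5 = (4 - 7)(35/24) / 5^2 = (-35/8)/25 = -7/40
  a_6 = (5 - 7)(-7/40) / 6^2 = (7/20)/36 = 7/720
  a_7 = (6 - 7)(7/720) / 7^2 = (-7/720)/49 = -1/5040
Hence L_7(x) = -x^7/5040 + 7 x^6/720 - 7 x^5/40 + 35 x^4/24 - 35 x^3/6 + 21 x^2/2 - 7 x + 1.

L_7(x); series = -x^7/5040 + 7 x^6/720 - 7 x^5/40 + 35 x^4/24 - 35 x^3/6 + 21 x^2/2 - 7 x + 1


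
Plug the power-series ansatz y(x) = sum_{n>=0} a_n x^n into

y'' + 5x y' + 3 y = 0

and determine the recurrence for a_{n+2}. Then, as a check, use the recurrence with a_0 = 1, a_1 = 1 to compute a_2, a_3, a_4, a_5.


Substitute y = sum_n a_n x^n.
y''(x) has coefficient (n+2)(n+1) a_{n+2} at x^n;
5 x y'(x) has coefficient 5 n a_n at x^n (shift);
3 y(x) has coefficient 3 a_n at x^n.
Matching x^n: (n+2)(n+1) a_{n+2} + (5n + 3) a_n = 0.
Thus a_{n+2} = (-5n - 3) / ((n+1)(n+2)) * a_n.

Check with a_0 = 1, a_1 = 1 (apply the recurrence for n = 0, 1, 2, 3): a_0 = 1, a_1 = 1, a_2 = -3/2, a_3 = -4/3, a_4 = 13/8, a_5 = 6/5.

a_(n+2) = (-5n - 3) / ((n+1)(n+2)) * a_n; check: a_0 = 1, a_1 = 1, a_2 = -3/2, a_3 = -4/3, a_4 = 13/8, a_5 = 6/5


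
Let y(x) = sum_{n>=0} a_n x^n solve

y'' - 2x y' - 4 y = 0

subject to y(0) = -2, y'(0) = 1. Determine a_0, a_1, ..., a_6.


Ansatz: y(x) = sum_{n>=0} a_n x^n, so y'(x) = sum_{n>=1} n a_n x^(n-1) and y''(x) = sum_{n>=2} n(n-1) a_n x^(n-2).
Substitute into P(x) y'' + Q(x) y' + R(x) y = 0 with P(x) = 1, Q(x) = -2x, R(x) = -4, and match powers of x.
Initial conditions: a_0 = -2, a_1 = 1.
Setting the coefficient of each power of x to zero and solving order by order (substituting the coefficients already found):
  x^0: 2 a_2 - 4 a_0 = 0  ->  2 a_2 = 4 a_0 = -8  ->  a_2 = -4
  x^1: 6 a_3 - 6 a_1 = 0  ->  6 a_3 = 6 a_1 = 6  ->  a_3 = 1
  x^2: 12 a_4 - 8 a_2 = 0  ->  12 a_4 = 8 a_2 = -32  ->  a_4 = -8/3
  x^3: 20 a_5 - 10 a_3 = 0  ->  20 a_5 = 10 a_3 = 10  ->  a_5 = 1/2
  x^4: 30 a_6 - 12 a_4 = 0  ->  30 a_6 = 12 a_4 = -32  ->  a_6 = -16/15
Truncated series: y(x) = -2 + x - 4 x^2 + x^3 - (8/3) x^4 + (1/2) x^5 - (16/15) x^6 + O(x^7).

a_0 = -2; a_1 = 1; a_2 = -4; a_3 = 1; a_4 = -8/3; a_5 = 1/2; a_6 = -16/15


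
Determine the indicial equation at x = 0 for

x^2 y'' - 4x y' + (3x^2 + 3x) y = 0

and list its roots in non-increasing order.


Divide by x^2 to reach normal form y'' + P_1(x) y' + P_2(x) y = 0 with P_1(x) = -4/x and P_2(x) = 3 + 3/x.
x = 0 is a singular point because the y'-coefficient -4/x has a pole at x = 0 and the y-coefficient 3 + 3/x has a pole at x = 0.
It is a regular singular point because x P_1(x) = p(x) = -4 and x^2 P_2(x) = q(x) = 3x^2 + 3x are polynomials, hence analytic at x = 0.
p(0) = -4,  q(0) = 0.
Indicial equation: r(r-1) + p(0) r + q(0) = 0, i.e. r^2 + (p(0) - 1) r + q(0) = 0, i.e. r^2 - 5 r = 0.
Discriminant: (-5)^2 - 4(0) = 25, so r = (5 ± 5)/2.
Solving: r_1 = 5, r_2 = 0.

indicial: r^2 - 5 r = 0; roots r_1 = 5, r_2 = 0


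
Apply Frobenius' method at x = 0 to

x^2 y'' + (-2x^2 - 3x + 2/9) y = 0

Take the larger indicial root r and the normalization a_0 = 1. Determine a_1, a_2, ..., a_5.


Write in Frobenius form y'' + (p(x)/x) y' + (q(x)/x^2) y = 0:
  p(x) = 0,  q(x) = -2x^2 - 3x + 2/9.
Indicial equation: r(r-1) + (0) r + (2/9) = 0 -> roots r_1 = 2/3, r_2 = 1/3.
Take r = r_1 = 2/3. Let y(x) = x^r sum_{n>=0} a_n x^n with a_0 = 1.
Substitute y = x^r sum a_n x^n and match x^{r+n}. The recurrence is
  D(n) a_n - 3 a_{n-1} - 2 a_{n-2} = 0,  where D(n) = (r+n)(r+n-1) + (0)(r+n) + (2/9).
  a_n = [3 a_{n-1} + 2 a_{n-2}] / D(n).
Since the indicial polynomial factors as (r - r_1)(r - r_2), D(n) = (r_1 + n - r_1)(r_1 + n - r_2) = n(n + 1/3).
Evaluating step by step (a_0 = 1):
  n = 1: D(1) = 1(1 + 1/3) = 4/3; numerator = 3(1) = 3; a_1 = (3)/(4/3) = 9/4
  n = 2: D(2) = 2(2 + 1/3) = 14/3; numerator = 3(9/4) + 2(1) = 35/4; a_2 = (35/4)/(14/3) = 15/8
  n = 3: D(3) = 3(3 + 1/3) = 10; numerator = 3(15/8) + 2(9/4) = 81/8; a_3 = (81/8)/(10) = 81/80
  n = 4: D(4) = 4(4 + 1/3) = 52/3; numerator = 3(81/80) + 2(15/8) = 543/80; a_4 = (543/80)/(52/3) = 1629/4160
  n = 5: D(5) = 5(5 + 1/3) = 80/3; numerator = 3(1629/4160) + 2(81/80) = 13311/4160; a_5 = (13311/4160)/(80/3) = 39933/332800

r = 2/3; a_0 = 1; a_1 = 9/4; a_2 = 15/8; a_3 = 81/80; a_4 = 1629/4160; a_5 = 39933/332800


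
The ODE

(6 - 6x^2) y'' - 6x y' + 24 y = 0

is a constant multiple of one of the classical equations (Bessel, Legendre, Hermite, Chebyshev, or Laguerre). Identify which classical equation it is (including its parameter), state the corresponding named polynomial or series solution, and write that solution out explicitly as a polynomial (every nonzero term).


All three coefficients share the factor 6; dividing through by 6 gives  (1 - x^2) y'' - x y' + 4 y = 0.
This matches the Chebyshev equation (1 - x^2) y'' - x y' + n^2 y = 0 (note the -x y' term, not -2x y') with n^2 = 4, so n = 2; the polynomial solution is T_2(x).
With y = sum_k a_k x^k, matching x^k gives (k+2)(k+1) a_{k+2} = (k^2 - n^2) a_k = (k - 2)(k + 2) a_k. The right side vanishes at k = 2, so the series with the parity of 2 terminates at degree 2.
Standard normalization: leading coefficient of T_n is 2^(n-1), so a_2 = 2^1 = 2. Work downward with a_k = (k+1)(k+2) a_{k+2} / ((k - 2)(k + 2)):
  a_0 = (1)(2)(2) / ((0 - 2)(0 + 2)) = 4/(-4) = -1
Hence T_2(x) = 2 x^2 - 1.

T_2(x); series = 2 x^2 - 1


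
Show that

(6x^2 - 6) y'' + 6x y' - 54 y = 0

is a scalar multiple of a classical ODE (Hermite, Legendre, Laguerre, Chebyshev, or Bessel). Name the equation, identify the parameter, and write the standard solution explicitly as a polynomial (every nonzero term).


All three coefficients share the factor -6; dividing through by -6 gives  (1 - x^2) y'' - x y' + 9 y = 0.
This matches the Chebyshev equation (1 - x^2) y'' - x y' + n^2 y = 0 (note the -x y' term, not -2x y') with n^2 = 9, so n = 3; the polynomial solution is T_3(x).
With y = sum_k a_k x^k, matching x^k gives (k+2)(k+1) a_{k+2} = (k^2 - n^2) a_k = (k - 3)(k + 3) a_k. The right side vanishes at k = 3, so the series with the parity of 3 terminates at degree 3.
Standard normalization: leading coefficient of T_n is 2^(n-1), so a_3 = 2^2 = 4. Work downward with a_k = (k+1)(k+2) a_{k+2} / ((k - 3)(k + 3)):
  a_1 = (2)(3)(4) / ((1 - 3)(1 + 3)) = 24/(-8) = -3
Hence T_3(x) = 4 x^3 - 3 x.

T_3(x); series = 4 x^3 - 3 x
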